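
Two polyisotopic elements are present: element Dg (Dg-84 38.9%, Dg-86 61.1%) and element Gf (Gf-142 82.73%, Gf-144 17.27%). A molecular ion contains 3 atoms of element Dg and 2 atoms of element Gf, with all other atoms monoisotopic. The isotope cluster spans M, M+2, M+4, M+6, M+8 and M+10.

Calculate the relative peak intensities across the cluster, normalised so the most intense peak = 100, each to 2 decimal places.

Element Dg pattern (n=3): 0.05886387 : 0.27737139 : 0.43566561 : 0.22809913
Element Gf pattern (n=2): 0.68442529 : 0.28574942 : 0.02982529
Convolve the two distributions (both contribute in 2-u steps):
  M: 0.05886387×0.68442529 = 0.040288
  M+2: 0.05886387×0.28574942 + 0.27737139×0.68442529 = 0.206660
  M+4: 0.05886387×0.02982529 + 0.27737139×0.28574942 + 0.43566561×0.68442529 = 0.379195
  M+6: 0.27737139×0.02982529 + 0.43566561×0.28574942 + 0.22809913×0.68442529 = 0.288881
  M+8: 0.43566561×0.02982529 + 0.22809913×0.28574942 = 0.078173
  M+10: 0.22809913×0.02982529 = 0.006803
Scale to base peak (0.379195) = 100: 10.62 : 54.50 : 100.00 : 76.18 : 20.62 : 1.79

10.62 : 54.50 : 100.00 : 76.18 : 20.62 : 1.79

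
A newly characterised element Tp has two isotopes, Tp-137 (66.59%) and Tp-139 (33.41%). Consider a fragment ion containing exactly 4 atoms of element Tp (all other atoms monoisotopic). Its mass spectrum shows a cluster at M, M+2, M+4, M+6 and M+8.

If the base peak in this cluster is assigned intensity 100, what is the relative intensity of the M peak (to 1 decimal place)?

49.8

Binomial terms of (0.6659 + 0.3341)^4: M 0.1966, M+2 0.3946, M+4 0.2970, M+6 0.0993, M+8 0.0125 → M+2 is the base peak.
P(M+2) = C(4,1) × 0.6659^3 × 0.3341^1 = 4 × 0.29527525 × 0.3341 = 0.394606 (base)
P(M) = C(4,0) × 0.6659^4 × 0.3341^0 = 1 × 0.19662379 × 1.0000 = 0.196624
Relative intensity = 0.196624 / 0.394606 × 100 = 49.8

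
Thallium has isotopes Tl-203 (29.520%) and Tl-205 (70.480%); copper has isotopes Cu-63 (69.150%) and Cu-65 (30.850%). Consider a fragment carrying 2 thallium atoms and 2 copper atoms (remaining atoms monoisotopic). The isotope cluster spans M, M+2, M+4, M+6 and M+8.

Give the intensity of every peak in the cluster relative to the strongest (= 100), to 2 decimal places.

9.84 : 55.78 : 100.00 : 59.42 : 11.17

Thallium pattern (n=2): 0.08714304 : 0.41611392 : 0.49674304
Copper pattern (n=2): 0.47817225 : 0.4266555 : 0.09517225
Convolve the two distributions (both contribute in 2-u steps):
  M: 0.08714304×0.47817225 = 0.041669
  M+2: 0.08714304×0.4266555 + 0.41611392×0.47817225 = 0.236154
  M+4: 0.08714304×0.09517225 + 0.41611392×0.4266555 + 0.49674304×0.47817225 = 0.423360
  M+6: 0.41611392×0.09517225 + 0.49674304×0.4266555 = 0.251541
  M+8: 0.49674304×0.09517225 = 0.047276
Scale to base peak (0.423360) = 100: 9.84 : 55.78 : 100.00 : 59.42 : 11.17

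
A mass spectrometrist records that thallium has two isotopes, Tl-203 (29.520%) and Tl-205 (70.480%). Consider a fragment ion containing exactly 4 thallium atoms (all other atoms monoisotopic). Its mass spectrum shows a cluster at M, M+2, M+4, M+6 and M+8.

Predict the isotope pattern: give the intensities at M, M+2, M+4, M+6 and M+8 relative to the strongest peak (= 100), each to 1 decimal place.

The 4 Tl atoms are independent, so intensities follow the terms of (0.29520 + 0.70480)^4.
P(M) = 0.29520^4 = 0.007594
P(M+2) = 4 × 0.29520^3 × 0.70480^1 = 0.072523
P(M+4) = 6 × 0.29520^2 × 0.70480^2 = 0.259726
P(M+6) = 4 × 0.29520^1 × 0.70480^3 = 0.413403
P(M+8) = 0.70480^4 = 0.246754
The M+6 peak is largest (0.413403); scaling to 100 gives 1.8 : 17.5 : 62.8 : 100.0 : 59.7.

1.8 : 17.5 : 62.8 : 100.0 : 59.7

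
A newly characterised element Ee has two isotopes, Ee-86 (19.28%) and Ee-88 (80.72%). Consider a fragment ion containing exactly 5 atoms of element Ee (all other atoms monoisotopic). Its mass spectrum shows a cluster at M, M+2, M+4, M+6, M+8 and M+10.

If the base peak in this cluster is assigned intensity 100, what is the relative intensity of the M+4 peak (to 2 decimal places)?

11.41

Term probabilities: M 0.0003, M+2 0.0056, M+4 0.0467, M+6 0.1955, M+8 0.4093, M+10 0.3427. Base peak = M+8.
P(M+8) = C(5,4) × 0.1928^1 × 0.8072^4 = 5 × 0.1928 × 0.42454586 = 0.409262 (base)
P(M+4) = C(5,2) × 0.1928^3 × 0.8072^2 = 10 × 0.00716673 × 0.65157184 = 0.046696
Relative intensity = 0.046696 / 0.409262 × 100 = 11.41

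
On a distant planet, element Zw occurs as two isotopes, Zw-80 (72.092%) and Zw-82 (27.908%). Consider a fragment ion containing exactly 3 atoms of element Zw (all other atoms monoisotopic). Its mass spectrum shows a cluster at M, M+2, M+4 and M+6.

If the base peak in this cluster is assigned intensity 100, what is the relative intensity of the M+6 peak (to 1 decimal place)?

Binomial terms of (0.72092 + 0.27908)^3: M 0.3747, M+2 0.4351, M+4 0.1684, M+6 0.0217 → M+2 is the base peak.
P(M+2) = C(3,1) × 0.72092^2 × 0.27908^1 = 3 × 0.51972565 × 0.27908 = 0.435135 (base)
P(M+6) = C(3,3) × 0.72092^0 × 0.27908^3 = 1 × 1.0000 × 0.02173633 = 0.021736
Relative intensity = 0.021736 / 0.435135 × 100 = 5.0

5.0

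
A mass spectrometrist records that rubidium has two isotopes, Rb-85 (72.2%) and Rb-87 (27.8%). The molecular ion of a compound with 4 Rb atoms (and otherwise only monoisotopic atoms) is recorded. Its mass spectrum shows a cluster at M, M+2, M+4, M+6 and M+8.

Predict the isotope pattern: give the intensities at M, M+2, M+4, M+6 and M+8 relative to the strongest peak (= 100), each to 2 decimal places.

Expanding (0.722 + 0.278)^4:
P(M) = 0.722^4 = 0.271737
P(M+2) = 4 × 0.722^3 × 0.278^1 = 0.418520
P(M+4) = 6 × 0.722^2 × 0.278^2 = 0.241721
P(M+6) = 4 × 0.722^1 × 0.278^3 = 0.062049
P(M+8) = 0.278^4 = 0.005973
The M+2 peak is largest (0.418520); scaling to 100 gives 64.93 : 100.00 : 57.76 : 14.83 : 1.43.

64.93 : 100.00 : 57.76 : 14.83 : 1.43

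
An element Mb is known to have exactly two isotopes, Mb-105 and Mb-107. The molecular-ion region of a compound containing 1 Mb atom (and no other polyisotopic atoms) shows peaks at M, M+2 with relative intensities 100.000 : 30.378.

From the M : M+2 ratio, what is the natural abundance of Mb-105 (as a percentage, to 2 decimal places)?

76.70%

Write p for the Mb-105 fraction. I(M+2)/I(M) = [C(1,1)·p^0·(1−p)] / p^1 = 1·(1−p)/p = 30.378/100.000 = 0.3038
(1−p)/p = 0.3038/1 = 0.3038  ⇒  p = 1/(1 + 0.3038) = 0.7670
Mb-105: 76.70%, Mb-107: 23.30%.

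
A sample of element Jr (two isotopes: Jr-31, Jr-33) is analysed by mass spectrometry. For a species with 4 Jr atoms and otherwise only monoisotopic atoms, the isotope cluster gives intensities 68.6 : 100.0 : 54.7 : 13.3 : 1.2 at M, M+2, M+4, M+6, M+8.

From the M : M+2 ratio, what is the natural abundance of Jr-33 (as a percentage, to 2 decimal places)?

Write p for the Jr-31 fraction. I(M+2)/I(M) = [C(4,1)·p^3·(1−p)] / p^4 = 4·(1−p)/p = 100.0/68.6 = 1.4577
(1−p)/p = 1.4577/4 = 0.3644  ⇒  p = 1/(1 + 0.3644) = 0.7329
Jr-31: 73.29%, Jr-33: 26.71%.

26.71%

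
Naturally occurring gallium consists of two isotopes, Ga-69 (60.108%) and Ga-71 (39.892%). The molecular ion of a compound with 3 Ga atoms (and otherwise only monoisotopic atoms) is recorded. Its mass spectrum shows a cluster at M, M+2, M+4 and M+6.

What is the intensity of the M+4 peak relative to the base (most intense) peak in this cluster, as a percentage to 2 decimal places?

66.37%

(0.60108 + 0.39892)^3 gives M 0.2172, M+2 0.4324, M+4 0.2870, M+6 0.0635; the largest is M+2.
P(M+2) = C(3,1) × 0.60108^2 × 0.39892^1 = 3 × 0.36129717 × 0.39892 = 0.432386 (base)
P(M+4) = C(3,2) × 0.60108^1 × 0.39892^2 = 3 × 0.60108 × 0.15913717 = 0.286963
Relative intensity = 0.286963 / 0.432386 × 100 = 66.37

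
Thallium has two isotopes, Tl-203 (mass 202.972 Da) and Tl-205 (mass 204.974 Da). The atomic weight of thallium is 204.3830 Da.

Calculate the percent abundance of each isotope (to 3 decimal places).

Tl-203: 29.520%, Tl-205: 70.480%

Writing the weighted mean with unknown fraction x of Tl-203:
202.972·x + 204.974·(1 − x) = 204.3830
(202.972 − 204.974)·x = 204.3830 − 204.974
x = -0.5910 / -2.002 = 0.29520 → 29.520% Tl-203, 70.480% Tl-205.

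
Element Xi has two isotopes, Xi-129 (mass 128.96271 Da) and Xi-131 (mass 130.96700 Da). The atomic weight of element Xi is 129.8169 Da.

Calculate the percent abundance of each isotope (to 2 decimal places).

Let x be the fractional abundance of Xi-129; then Xi-131 has abundance 1 − x.
128.96271·x + 130.96700·(1 − x) = 129.8169
(128.96271 − 130.96700)·x = 129.8169 − 130.96700
x = -1.15010 / -2.00429 = 0.57382 → 57.38% Xi-129, 42.62% Xi-131.

Xi-129: 57.38%, Xi-131: 42.62%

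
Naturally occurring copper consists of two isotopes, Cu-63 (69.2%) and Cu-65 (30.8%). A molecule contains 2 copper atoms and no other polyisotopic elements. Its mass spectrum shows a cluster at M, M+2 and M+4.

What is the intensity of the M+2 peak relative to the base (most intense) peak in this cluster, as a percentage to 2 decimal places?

Term probabilities: M 0.4789, M+2 0.4263, M+4 0.0949. Base peak = M.
P(M) = C(2,0) × 0.692^2 × 0.308^0 = 1 × 0.478864 × 1.0000 = 0.478864 (base)
P(M+2) = C(2,1) × 0.692^1 × 0.308^1 = 2 × 0.6920 × 0.3080 = 0.426272
Relative intensity = 0.426272 / 0.478864 × 100 = 89.02

89.02%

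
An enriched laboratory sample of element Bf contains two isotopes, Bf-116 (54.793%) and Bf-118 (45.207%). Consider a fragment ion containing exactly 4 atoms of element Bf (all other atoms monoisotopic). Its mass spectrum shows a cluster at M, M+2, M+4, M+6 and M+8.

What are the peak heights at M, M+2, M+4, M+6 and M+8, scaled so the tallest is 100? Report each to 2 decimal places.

The 4 Bf atoms are independent, so intensities follow the terms of (0.54793 + 0.45207)^4.
P(M) = 0.54793^4 = 0.090136
P(M+2) = 4 × 0.54793^3 × 0.45207^1 = 0.297468
P(M+4) = 6 × 0.54793^2 × 0.45207^2 = 0.368140
P(M+6) = 4 × 0.54793^1 × 0.45207^3 = 0.202489
P(M+8) = 0.45207^4 = 0.041766
The M+4 peak is largest (0.368140); scaling to 100 gives 24.48 : 80.80 : 100.00 : 55.00 : 11.35.

24.48 : 80.80 : 100.00 : 55.00 : 11.35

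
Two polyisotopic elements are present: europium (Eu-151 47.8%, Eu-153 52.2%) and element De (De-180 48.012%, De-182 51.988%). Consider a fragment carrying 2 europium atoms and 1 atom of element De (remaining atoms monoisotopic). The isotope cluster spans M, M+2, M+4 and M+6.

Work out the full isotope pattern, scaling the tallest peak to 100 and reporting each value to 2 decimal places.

Europium pattern (n=2): 0.228484 : 0.499032 : 0.272484
Element De pattern (n=1): 0.48012 : 0.51988
Convolve the two distributions (both contribute in 2-u steps):
  M: 0.228484×0.48012 = 0.109700
  M+2: 0.228484×0.51988 + 0.499032×0.48012 = 0.358380
  M+4: 0.499032×0.51988 + 0.272484×0.48012 = 0.390262
  M+6: 0.272484×0.51988 = 0.141659
Scale to base peak (0.390262) = 100: 28.11 : 91.83 : 100.00 : 36.30

28.11 : 91.83 : 100.00 : 36.30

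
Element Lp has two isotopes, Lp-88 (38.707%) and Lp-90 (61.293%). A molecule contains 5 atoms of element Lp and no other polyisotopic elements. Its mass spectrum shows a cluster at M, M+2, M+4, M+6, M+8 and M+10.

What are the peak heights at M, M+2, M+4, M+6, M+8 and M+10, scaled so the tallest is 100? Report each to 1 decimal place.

2.5 : 19.9 : 63.2 : 100.0 : 79.2 : 25.1

The 5 Lp atoms are independent, so intensities follow the terms of (0.38707 + 0.61293)^5.
P(M) = 0.38707^5 = 0.008689
P(M+2) = 5 × 0.38707^4 × 0.61293^1 = 0.068792
P(M+4) = 10 × 0.38707^3 × 0.61293^2 = 0.217866
P(M+6) = 10 × 0.38707^2 × 0.61293^3 = 0.344994
P(M+8) = 5 × 0.38707^1 × 0.61293^4 = 0.273151
P(M+10) = 0.61293^5 = 0.086508
The M+6 peak is largest (0.344994); scaling to 100 gives 2.5 : 19.9 : 63.2 : 100.0 : 79.2 : 25.1.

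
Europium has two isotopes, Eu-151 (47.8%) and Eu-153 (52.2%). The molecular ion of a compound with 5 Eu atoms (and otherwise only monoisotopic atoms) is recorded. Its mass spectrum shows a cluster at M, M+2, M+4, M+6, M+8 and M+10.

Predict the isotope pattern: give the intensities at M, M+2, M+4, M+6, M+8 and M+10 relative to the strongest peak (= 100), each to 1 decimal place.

The 5 Eu atoms are independent, so intensities follow the terms of (0.478 + 0.522)^5.
P(M) = 0.478^5 = 0.024954
P(M+2) = 5 × 0.478^4 × 0.522^1 = 0.136255
P(M+4) = 10 × 0.478^3 × 0.522^2 = 0.297594
P(M+6) = 10 × 0.478^2 × 0.522^3 = 0.324988
P(M+8) = 5 × 0.478^1 × 0.522^4 = 0.177452
P(M+10) = 0.522^5 = 0.038757
The M+6 peak is largest (0.324988); scaling to 100 gives 7.7 : 41.9 : 91.6 : 100.0 : 54.6 : 11.9.

7.7 : 41.9 : 91.6 : 100.0 : 54.6 : 11.9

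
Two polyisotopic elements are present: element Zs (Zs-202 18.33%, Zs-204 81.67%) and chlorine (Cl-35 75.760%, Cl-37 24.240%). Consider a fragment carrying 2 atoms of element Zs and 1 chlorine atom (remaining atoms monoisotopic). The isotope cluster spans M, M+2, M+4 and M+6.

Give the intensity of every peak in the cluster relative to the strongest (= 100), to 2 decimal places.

Element Zs pattern (n=2): 0.03359889 : 0.29940222 : 0.66699889
Chlorine pattern (n=1): 0.7576 : 0.2424
Convolve the two distributions (both contribute in 2-u steps):
  M: 0.03359889×0.7576 = 0.025455
  M+2: 0.03359889×0.2424 + 0.29940222×0.7576 = 0.234971
  M+4: 0.29940222×0.2424 + 0.66699889×0.7576 = 0.577893
  M+6: 0.66699889×0.2424 = 0.161681
Scale to base peak (0.577893) = 100: 4.40 : 40.66 : 100.00 : 27.98

4.40 : 40.66 : 100.00 : 27.98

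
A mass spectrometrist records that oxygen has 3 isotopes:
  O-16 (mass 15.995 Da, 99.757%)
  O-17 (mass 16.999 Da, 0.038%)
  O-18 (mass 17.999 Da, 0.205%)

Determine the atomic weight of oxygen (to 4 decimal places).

15.9995 Da

Weight each isotope mass by its fractional abundance: 0.99757 × 15.995 + 0.00038 × 16.999 + 0.00205 × 17.999
= 15.95613 + 0.00646 + 0.03690 = 15.99949 Da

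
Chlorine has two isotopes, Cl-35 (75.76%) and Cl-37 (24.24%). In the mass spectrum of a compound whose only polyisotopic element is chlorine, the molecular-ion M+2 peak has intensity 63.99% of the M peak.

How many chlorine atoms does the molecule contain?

For n independent Cl atoms, I(M+2)/I(M) = n · (abundance Cl-37) / (abundance Cl-35) = n · 0.2424/0.7576.
n = 0.6399 × 0.7576/0.2424 = 2.00 ≈ 2

2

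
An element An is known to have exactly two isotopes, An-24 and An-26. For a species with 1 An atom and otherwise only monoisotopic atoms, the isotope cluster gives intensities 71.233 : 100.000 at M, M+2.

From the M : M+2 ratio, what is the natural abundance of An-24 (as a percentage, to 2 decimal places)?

41.60%

If p is the fraction of An that is An-24, then I(M+2)/I(M) = [C(1,1)·p^0·(1−p)] / p^1 = 1·(1−p)/p = 100.000/71.233 = 1.4038
(1−p)/p = 1.4038/1 = 1.4038  ⇒  p = 1/(1 + 1.4038) = 0.4160
An-24: 41.60%, An-26: 58.40%.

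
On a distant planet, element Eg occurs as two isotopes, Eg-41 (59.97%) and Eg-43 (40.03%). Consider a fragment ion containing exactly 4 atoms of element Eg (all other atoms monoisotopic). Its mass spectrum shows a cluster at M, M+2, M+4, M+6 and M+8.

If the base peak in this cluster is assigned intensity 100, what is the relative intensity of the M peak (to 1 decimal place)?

37.4

(0.5997 + 0.4003)^4 gives M 0.1293, M+2 0.3453, M+4 0.3458, M+6 0.1539, M+8 0.0257; the largest is M+4.
P(M+4) = C(4,2) × 0.5997^2 × 0.4003^2 = 6 × 0.35964009 × 0.16024009 = 0.345773 (base)
P(M) = C(4,0) × 0.5997^4 × 0.4003^0 = 1 × 0.12934099 × 1.0000 = 0.129341
Relative intensity = 0.129341 / 0.345773 × 100 = 37.4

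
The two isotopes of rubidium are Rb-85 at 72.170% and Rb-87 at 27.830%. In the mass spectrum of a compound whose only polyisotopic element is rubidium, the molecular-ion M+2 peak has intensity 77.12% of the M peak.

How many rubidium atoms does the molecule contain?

2

The M+2/M ratio from n Rb atoms is n · q/p = n · 0.27830/0.72170.
n = 0.7712 × 0.72170/0.27830 = 2.00 ≈ 2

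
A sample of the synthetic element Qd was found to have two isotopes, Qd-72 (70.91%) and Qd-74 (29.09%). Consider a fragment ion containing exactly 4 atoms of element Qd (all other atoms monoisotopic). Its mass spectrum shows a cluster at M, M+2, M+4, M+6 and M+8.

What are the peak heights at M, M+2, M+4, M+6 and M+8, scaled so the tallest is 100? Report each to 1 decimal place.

60.9 : 100.0 : 61.5 : 16.8 : 1.7

Expanding (0.7091 + 0.2909)^4:
P(M) = 0.7091^4 = 0.252831
P(M+2) = 4 × 0.7091^3 × 0.2909^1 = 0.414884
P(M+4) = 6 × 0.7091^2 × 0.2909^2 = 0.255302
P(M+6) = 4 × 0.7091^1 × 0.2909^3 = 0.069823
P(M+8) = 0.2909^4 = 0.007161
The M+2 peak is largest (0.414884); scaling to 100 gives 60.9 : 100.0 : 61.5 : 16.8 : 1.7.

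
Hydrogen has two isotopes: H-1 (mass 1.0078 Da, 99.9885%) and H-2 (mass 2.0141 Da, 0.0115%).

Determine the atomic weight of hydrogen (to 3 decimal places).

Average mass = Σ (abundance × isotope mass) = 0.999885 × 1.0078 + 0.000115 × 2.0141
= 1.00768 + 0.00023 = 1.00791 Da

1.008 Da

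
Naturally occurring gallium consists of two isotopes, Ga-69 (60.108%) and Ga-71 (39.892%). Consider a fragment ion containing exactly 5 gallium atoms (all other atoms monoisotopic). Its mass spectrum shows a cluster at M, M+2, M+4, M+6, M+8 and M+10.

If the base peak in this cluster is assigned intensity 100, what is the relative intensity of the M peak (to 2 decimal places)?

22.70

Binomial terms of (0.60108 + 0.39892)^5: M 0.0785, M+2 0.2604, M+4 0.3456, M+6 0.2294, M+8 0.0761, M+10 0.0101 → M+4 is the base peak.
P(M+4) = C(5,2) × 0.60108^3 × 0.39892^2 = 10 × 0.2171685 × 0.15913717 = 0.345596 (base)
P(M) = C(5,0) × 0.60108^5 × 0.39892^0 = 1 × 0.07846236 × 1.0000 = 0.078462
Relative intensity = 0.078462 / 0.345596 × 100 = 22.70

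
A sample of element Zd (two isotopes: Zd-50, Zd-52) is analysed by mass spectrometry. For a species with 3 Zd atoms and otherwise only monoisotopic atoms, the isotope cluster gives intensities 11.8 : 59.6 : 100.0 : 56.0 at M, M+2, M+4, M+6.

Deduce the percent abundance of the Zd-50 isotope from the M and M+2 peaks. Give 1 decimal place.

Write p for the Zd-50 fraction. I(M+2)/I(M) = [C(3,1)·p^2·(1−p)] / p^3 = 3·(1−p)/p = 59.6/11.8 = 5.0508
(1−p)/p = 5.0508/3 = 1.6836  ⇒  p = 1/(1 + 1.6836) = 0.3726
Zd-50: 37.3%, Zd-52: 62.7%.

37.3%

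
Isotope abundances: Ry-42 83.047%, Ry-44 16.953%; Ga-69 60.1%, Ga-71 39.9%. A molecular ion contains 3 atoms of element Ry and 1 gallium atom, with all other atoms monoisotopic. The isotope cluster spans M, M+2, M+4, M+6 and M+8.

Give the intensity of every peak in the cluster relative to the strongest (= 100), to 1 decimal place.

Element Ry pattern (n=3): 0.5727589 : 0.35076457 : 0.07160417 : 0.00487236
Gallium pattern (n=1): 0.6010 : 0.3990
Convolve the two distributions (both contribute in 2-u steps):
  M: 0.5727589×0.6010 = 0.344228
  M+2: 0.5727589×0.3990 + 0.35076457×0.6010 = 0.439340
  M+4: 0.35076457×0.3990 + 0.07160417×0.6010 = 0.182989
  M+6: 0.07160417×0.3990 + 0.00487236×0.6010 = 0.031498
  M+8: 0.00487236×0.3990 = 0.001944
Scale to base peak (0.439340) = 100: 78.4 : 100.0 : 41.7 : 7.2 : 0.4

78.4 : 100.0 : 41.7 : 7.2 : 0.4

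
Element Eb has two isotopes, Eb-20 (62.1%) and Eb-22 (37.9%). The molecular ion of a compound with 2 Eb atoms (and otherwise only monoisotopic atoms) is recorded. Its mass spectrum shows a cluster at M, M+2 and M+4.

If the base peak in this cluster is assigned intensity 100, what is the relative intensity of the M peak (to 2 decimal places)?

81.93

Binomial terms of (0.621 + 0.379)^2: M 0.3856, M+2 0.4707, M+4 0.1436 → M+2 is the base peak.
P(M+2) = C(2,1) × 0.621^1 × 0.379^1 = 2 × 0.6210 × 0.3790 = 0.470718 (base)
P(M) = C(2,0) × 0.621^2 × 0.379^0 = 1 × 0.385641 × 1.0000 = 0.385641
Relative intensity = 0.385641 / 0.470718 × 100 = 81.93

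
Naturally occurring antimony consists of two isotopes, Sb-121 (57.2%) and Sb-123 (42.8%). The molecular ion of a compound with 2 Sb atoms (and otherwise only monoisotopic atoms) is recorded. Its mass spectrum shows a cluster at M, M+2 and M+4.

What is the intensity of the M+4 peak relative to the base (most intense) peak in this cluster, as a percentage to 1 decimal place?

37.4%

Binomial terms of (0.572 + 0.428)^2: M 0.3272, M+2 0.4896, M+4 0.1832 → M+2 is the base peak.
P(M+2) = C(2,1) × 0.572^1 × 0.428^1 = 2 × 0.5720 × 0.4280 = 0.489632 (base)
P(M+4) = C(2,2) × 0.572^0 × 0.428^2 = 1 × 1.0000 × 0.183184 = 0.183184
Relative intensity = 0.183184 / 0.489632 × 100 = 37.4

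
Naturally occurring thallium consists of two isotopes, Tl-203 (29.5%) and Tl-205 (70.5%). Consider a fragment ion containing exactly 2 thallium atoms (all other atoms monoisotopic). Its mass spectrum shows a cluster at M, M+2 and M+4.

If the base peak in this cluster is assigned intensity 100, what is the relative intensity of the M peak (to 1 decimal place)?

17.5

Binomial terms of (0.295 + 0.705)^2: M 0.0870, M+2 0.4160, M+4 0.4970 → M+4 is the base peak.
P(M+4) = C(2,2) × 0.295^0 × 0.705^2 = 1 × 1.0000 × 0.497025 = 0.497025 (base)
P(M) = C(2,0) × 0.295^2 × 0.705^0 = 1 × 0.087025 × 1.0000 = 0.087025
Relative intensity = 0.087025 / 0.497025 × 100 = 17.5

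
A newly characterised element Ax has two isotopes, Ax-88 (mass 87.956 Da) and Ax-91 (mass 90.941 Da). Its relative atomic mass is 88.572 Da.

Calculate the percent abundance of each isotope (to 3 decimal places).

Ax-88: 79.363%, Ax-91: 20.637%

Let x be the fractional abundance of Ax-88; then Ax-91 has abundance 1 − x.
87.956·x + 90.941·(1 − x) = 88.572
(87.956 − 90.941)·x = 88.572 − 90.941
x = -2.369 / -2.985 = 0.79363 → 79.363% Ax-88, 20.637% Ax-91.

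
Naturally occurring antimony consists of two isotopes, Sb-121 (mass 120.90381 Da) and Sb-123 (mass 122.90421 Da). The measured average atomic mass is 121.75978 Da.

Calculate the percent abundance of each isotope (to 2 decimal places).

Sb-121: 57.21%, Sb-123: 42.79%

Writing the weighted mean with unknown fraction x of Sb-121:
120.90381·x + 122.90421·(1 − x) = 121.75978
(120.90381 − 122.90421)·x = 121.75978 − 122.90421
x = -1.14443 / -2.00040 = 0.57210 → 57.21% Sb-121, 42.79% Sb-123.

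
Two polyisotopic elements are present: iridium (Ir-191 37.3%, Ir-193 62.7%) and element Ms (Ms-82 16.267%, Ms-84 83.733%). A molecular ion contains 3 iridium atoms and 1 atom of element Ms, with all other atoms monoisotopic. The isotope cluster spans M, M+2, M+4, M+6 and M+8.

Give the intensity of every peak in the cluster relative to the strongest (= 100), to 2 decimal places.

Iridium pattern (n=3): 0.05189512 : 0.26170165 : 0.43991135 : 0.24649188
Element Ms pattern (n=1): 0.16267 : 0.83733
Convolve the two distributions (both contribute in 2-u steps):
  M: 0.05189512×0.16267 = 0.008442
  M+2: 0.05189512×0.83733 + 0.26170165×0.16267 = 0.086024
  M+4: 0.26170165×0.83733 + 0.43991135×0.16267 = 0.290691
  M+6: 0.43991135×0.83733 + 0.24649188×0.16267 = 0.408448
  M+8: 0.24649188×0.83733 = 0.206395
Scale to base peak (0.408448) = 100: 2.07 : 21.06 : 71.17 : 100.00 : 50.53

2.07 : 21.06 : 71.17 : 100.00 : 50.53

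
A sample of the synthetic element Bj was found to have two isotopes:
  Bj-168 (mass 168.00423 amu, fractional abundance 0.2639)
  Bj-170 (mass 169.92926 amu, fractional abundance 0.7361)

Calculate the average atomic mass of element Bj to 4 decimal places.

169.4212 amu

Ar = Σ fᵢ·mᵢ = 0.2639 × 168.00423 + 0.7361 × 169.92926
= 44.336316 + 125.084928 = 169.421244 amu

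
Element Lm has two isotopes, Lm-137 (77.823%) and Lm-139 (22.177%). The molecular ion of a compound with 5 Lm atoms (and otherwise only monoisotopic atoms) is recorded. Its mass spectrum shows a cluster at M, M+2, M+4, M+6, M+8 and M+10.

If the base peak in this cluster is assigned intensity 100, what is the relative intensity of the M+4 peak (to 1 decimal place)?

57.0

(0.77823 + 0.22177)^5 gives M 0.2855, M+2 0.4067, M+4 0.2318, M+6 0.0661, M+8 0.0094, M+10 0.0005; the largest is M+2.
P(M+2) = C(5,1) × 0.77823^4 × 0.22177^1 = 5 × 0.36680215 × 0.22177 = 0.406729 (base)
P(M+4) = C(5,2) × 0.77823^3 × 0.22177^2 = 10 × 0.47132872 × 0.04918193 = 0.231809
Relative intensity = 0.231809 / 0.406729 × 100 = 57.0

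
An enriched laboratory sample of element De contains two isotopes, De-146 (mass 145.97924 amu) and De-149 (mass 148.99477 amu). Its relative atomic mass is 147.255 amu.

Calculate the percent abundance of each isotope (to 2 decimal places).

With x = fraction of De-146 (so De-149 is 1 − x):
145.97924·x + 148.99477·(1 − x) = 147.255
(145.97924 − 148.99477)·x = 147.255 − 148.99477
x = -1.73977 / -3.01553 = 0.57694 → 57.69% De-146, 42.31% De-149.

De-146: 57.69%, De-149: 42.31%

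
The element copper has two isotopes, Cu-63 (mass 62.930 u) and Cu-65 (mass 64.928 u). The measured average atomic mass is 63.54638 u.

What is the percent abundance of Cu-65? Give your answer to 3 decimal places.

With x = fraction of Cu-63 (so Cu-65 is 1 − x):
62.930·x + 64.928·(1 − x) = 63.54638
(62.930 − 64.928)·x = 63.54638 − 64.928
x = -1.38162 / -1.998 = 0.69150 → 69.150% Cu-63, 30.850% Cu-65.

30.850%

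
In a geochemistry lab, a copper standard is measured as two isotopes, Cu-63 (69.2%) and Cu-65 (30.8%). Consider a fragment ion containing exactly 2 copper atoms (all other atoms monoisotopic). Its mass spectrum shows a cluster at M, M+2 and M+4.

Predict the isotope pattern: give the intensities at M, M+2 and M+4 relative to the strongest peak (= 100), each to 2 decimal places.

Each Cu atom is independently Cu-63 (p = 0.692) or Cu-65 (q = 0.308); the cluster is the binomial expansion (p + q)^2.
P(M) = 0.692^2 = 0.478864
P(M+2) = 2 × 0.692^1 × 0.308^1 = 0.426272
P(M+4) = 0.308^2 = 0.094864
The M peak is largest (0.478864); scaling to 100 gives 100.00 : 89.02 : 19.81.

100.00 : 89.02 : 19.81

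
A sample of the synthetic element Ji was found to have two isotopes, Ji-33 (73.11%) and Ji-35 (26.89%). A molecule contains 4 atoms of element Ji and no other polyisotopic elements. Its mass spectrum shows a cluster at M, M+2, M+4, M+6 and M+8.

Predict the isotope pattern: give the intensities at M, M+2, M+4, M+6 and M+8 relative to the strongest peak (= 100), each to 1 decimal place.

68.0 : 100.0 : 55.2 : 13.5 : 1.2

The 4 Ji atoms are independent, so intensities follow the terms of (0.7311 + 0.2689)^4.
P(M) = 0.7311^4 = 0.285698
P(M+2) = 4 × 0.7311^3 × 0.2689^1 = 0.420321
P(M+4) = 6 × 0.7311^2 × 0.2689^2 = 0.231892
P(M+6) = 4 × 0.7311^1 × 0.2689^3 = 0.056860
P(M+8) = 0.2689^4 = 0.005228
The M+2 peak is largest (0.420321); scaling to 100 gives 68.0 : 100.0 : 55.2 : 13.5 : 1.2.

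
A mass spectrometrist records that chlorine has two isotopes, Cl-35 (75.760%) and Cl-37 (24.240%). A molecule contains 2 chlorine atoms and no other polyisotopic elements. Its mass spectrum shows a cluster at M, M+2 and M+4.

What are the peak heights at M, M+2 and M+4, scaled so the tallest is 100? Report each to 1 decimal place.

Each Cl atom is independently Cl-35 (p = 0.75760) or Cl-37 (q = 0.24240); the cluster is the binomial expansion (p + q)^2.
P(M) = 0.75760^2 = 0.573958
P(M+2) = 2 × 0.75760^1 × 0.24240^1 = 0.367284
P(M+4) = 0.24240^2 = 0.058758
The M peak is largest (0.573958); scaling to 100 gives 100.0 : 64.0 : 10.2.

100.0 : 64.0 : 10.2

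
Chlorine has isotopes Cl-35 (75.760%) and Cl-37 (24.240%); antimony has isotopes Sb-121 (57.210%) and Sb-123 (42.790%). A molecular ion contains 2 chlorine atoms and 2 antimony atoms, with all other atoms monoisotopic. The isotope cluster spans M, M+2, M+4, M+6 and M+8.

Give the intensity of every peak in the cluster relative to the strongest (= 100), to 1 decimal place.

46.8 : 100.0 : 75.8 : 23.9 : 2.7

Chlorine pattern (n=2): 0.57395776 : 0.36728448 : 0.05875776
Antimony pattern (n=2): 0.32729841 : 0.48960318 : 0.18309841
Convolve the two distributions (both contribute in 2-u steps):
  M: 0.57395776×0.32729841 = 0.187855
  M+2: 0.57395776×0.48960318 + 0.36728448×0.32729841 = 0.401223
  M+4: 0.57395776×0.18309841 + 0.36728448×0.48960318 + 0.05875776×0.32729841 = 0.304146
  M+6: 0.36728448×0.18309841 + 0.05875776×0.48960318 = 0.096017
  M+8: 0.05875776×0.18309841 = 0.010758
Scale to base peak (0.401223) = 100: 46.8 : 100.0 : 75.8 : 23.9 : 2.7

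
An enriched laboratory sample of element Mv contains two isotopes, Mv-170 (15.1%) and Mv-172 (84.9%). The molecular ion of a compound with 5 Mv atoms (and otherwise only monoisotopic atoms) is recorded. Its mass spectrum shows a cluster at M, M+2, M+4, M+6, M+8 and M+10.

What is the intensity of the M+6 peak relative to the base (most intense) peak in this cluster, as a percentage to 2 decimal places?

31.63%

Binomial terms of (0.151 + 0.849)^5: M 0.0001, M+2 0.0022, M+4 0.0248, M+6 0.1395, M+8 0.3923, M+10 0.4411 → M+10 is the base peak.
P(M+10) = C(5,5) × 0.151^0 × 0.849^5 = 1 × 1.0000 × 0.44110142 = 0.441101 (base)
P(M+6) = C(5,3) × 0.151^2 × 0.849^3 = 10 × 0.022801 × 0.61196005 = 0.139533
Relative intensity = 0.139533 / 0.441101 × 100 = 31.63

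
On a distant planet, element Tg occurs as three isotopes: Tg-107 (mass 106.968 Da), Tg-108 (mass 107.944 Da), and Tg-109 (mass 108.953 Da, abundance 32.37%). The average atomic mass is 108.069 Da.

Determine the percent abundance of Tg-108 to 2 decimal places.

46.97%

Let x and y be the fractions of Tg-107 and Tg-108. Then x + y = 1 − 0.3237 = 0.6763 and 106.968x + 107.944y = 108.069 − 0.3237×108.953 = 72.8009139.
Substituting: 106.968x + 107.944(0.6763 − x) = 72.8009139
(106.968 − 107.944)x = -0.2016133  ⇒  x = 0.20657, y = 0.46973
Tg-107: 20.66%, Tg-108: 46.97%.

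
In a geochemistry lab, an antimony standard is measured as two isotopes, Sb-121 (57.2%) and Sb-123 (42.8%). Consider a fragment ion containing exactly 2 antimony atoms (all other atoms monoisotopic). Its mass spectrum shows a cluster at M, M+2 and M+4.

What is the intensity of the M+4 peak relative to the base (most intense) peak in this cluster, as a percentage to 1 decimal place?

Term probabilities: M 0.3272, M+2 0.4896, M+4 0.1832. Base peak = M+2.
P(M+2) = C(2,1) × 0.572^1 × 0.428^1 = 2 × 0.5720 × 0.4280 = 0.489632 (base)
P(M+4) = C(2,2) × 0.572^0 × 0.428^2 = 1 × 1.0000 × 0.183184 = 0.183184
Relative intensity = 0.183184 / 0.489632 × 100 = 37.4

37.4%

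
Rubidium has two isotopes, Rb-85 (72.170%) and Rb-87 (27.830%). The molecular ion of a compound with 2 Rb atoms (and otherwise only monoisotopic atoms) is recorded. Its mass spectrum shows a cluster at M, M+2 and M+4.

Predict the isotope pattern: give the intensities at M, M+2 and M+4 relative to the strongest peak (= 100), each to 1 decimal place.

100.0 : 77.1 : 14.9

Expanding (0.72170 + 0.27830)^2:
P(M) = 0.72170^2 = 0.520851
P(M+2) = 2 × 0.72170^1 × 0.27830^1 = 0.401698
P(M+4) = 0.27830^2 = 0.077451
The M peak is largest (0.520851); scaling to 100 gives 100.0 : 77.1 : 14.9.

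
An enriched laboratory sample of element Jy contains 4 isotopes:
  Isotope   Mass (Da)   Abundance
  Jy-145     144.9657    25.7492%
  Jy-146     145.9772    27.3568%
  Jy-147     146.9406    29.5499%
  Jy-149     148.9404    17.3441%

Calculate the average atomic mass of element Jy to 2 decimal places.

146.52 Da

Average mass = Σ (abundance × isotope mass) = 0.257492 × 144.9657 + 0.273568 × 145.9772 + 0.295499 × 146.9406 + 0.173441 × 148.9404
= 37.32751 + 39.93469 + 43.42080 + 25.83237 = 146.51537 Da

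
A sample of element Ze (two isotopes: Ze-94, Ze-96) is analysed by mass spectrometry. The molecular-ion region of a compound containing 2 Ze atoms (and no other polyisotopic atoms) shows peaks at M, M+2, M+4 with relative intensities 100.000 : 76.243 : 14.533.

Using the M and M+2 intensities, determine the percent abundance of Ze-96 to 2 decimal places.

27.60%

If p is the fraction of Ze that is Ze-94, then I(M+2)/I(M) = [C(2,1)·p^1·(1−p)] / p^2 = 2·(1−p)/p = 76.243/100.000 = 0.7624
(1−p)/p = 0.7624/2 = 0.3812  ⇒  p = 1/(1 + 0.3812) = 0.7240
Ze-94: 72.40%, Ze-96: 27.60%.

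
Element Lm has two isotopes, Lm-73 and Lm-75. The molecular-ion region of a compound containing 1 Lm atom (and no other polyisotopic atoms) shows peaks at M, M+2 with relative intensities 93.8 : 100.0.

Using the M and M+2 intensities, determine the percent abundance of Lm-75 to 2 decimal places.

If p is the fraction of Lm that is Lm-73, then I(M+2)/I(M) = [C(1,1)·p^0·(1−p)] / p^1 = 1·(1−p)/p = 100.0/93.8 = 1.0661
(1−p)/p = 1.0661/1 = 1.0661  ⇒  p = 1/(1 + 1.0661) = 0.4840
Lm-73: 48.40%, Lm-75: 51.60%.

51.60%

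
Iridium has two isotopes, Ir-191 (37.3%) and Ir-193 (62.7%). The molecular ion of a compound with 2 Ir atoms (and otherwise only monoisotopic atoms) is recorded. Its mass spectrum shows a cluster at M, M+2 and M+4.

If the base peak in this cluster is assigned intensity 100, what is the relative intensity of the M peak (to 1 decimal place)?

29.7

(0.373 + 0.627)^2 gives M 0.1391, M+2 0.4677, M+4 0.3931; the largest is M+2.
P(M+2) = C(2,1) × 0.373^1 × 0.627^1 = 2 × 0.3730 × 0.6270 = 0.467742 (base)
P(M) = C(2,0) × 0.373^2 × 0.627^0 = 1 × 0.139129 × 1.0000 = 0.139129
Relative intensity = 0.139129 / 0.467742 × 100 = 29.7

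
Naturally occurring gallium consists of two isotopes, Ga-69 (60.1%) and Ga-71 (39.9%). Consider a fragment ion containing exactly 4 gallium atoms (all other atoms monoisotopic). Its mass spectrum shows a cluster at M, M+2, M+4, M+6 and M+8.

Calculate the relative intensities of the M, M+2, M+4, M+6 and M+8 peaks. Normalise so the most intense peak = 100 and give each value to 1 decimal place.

Each Ga atom is independently Ga-69 (p = 0.601) or Ga-71 (q = 0.399); the cluster is the binomial expansion (p + q)^4.
P(M) = 0.601^4 = 0.130466
P(M+2) = 4 × 0.601^3 × 0.399^1 = 0.346463
P(M+4) = 6 × 0.601^2 × 0.399^2 = 0.345021
P(M+6) = 4 × 0.601^1 × 0.399^3 = 0.152705
P(M+8) = 0.399^4 = 0.025345
The M+2 peak is largest (0.346463); scaling to 100 gives 37.7 : 100.0 : 99.6 : 44.1 : 7.3.

37.7 : 100.0 : 99.6 : 44.1 : 7.3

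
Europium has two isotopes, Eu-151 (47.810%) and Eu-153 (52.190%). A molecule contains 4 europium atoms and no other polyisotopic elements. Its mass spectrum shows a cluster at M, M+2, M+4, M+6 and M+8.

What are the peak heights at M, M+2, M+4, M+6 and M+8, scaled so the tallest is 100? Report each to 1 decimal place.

The 4 Eu atoms are independent, so intensities follow the terms of (0.47810 + 0.52190)^4.
P(M) = 0.47810^4 = 0.052249
P(M+2) = 4 × 0.47810^3 × 0.52190^1 = 0.228141
P(M+4) = 6 × 0.47810^2 × 0.52190^2 = 0.373563
P(M+6) = 4 × 0.47810^1 × 0.52190^3 = 0.271857
P(M+8) = 0.52190^4 = 0.074191
The M+4 peak is largest (0.373563); scaling to 100 gives 14.0 : 61.1 : 100.0 : 72.8 : 19.9.

14.0 : 61.1 : 100.0 : 72.8 : 19.9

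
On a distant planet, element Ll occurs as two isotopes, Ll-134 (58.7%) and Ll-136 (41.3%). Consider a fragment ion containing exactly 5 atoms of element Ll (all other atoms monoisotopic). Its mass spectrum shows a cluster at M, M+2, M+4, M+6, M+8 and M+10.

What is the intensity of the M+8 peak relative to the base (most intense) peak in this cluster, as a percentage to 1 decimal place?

24.8%

Term probabilities: M 0.0697, M+2 0.2452, M+4 0.3450, M+6 0.2427, M+8 0.0854, M+10 0.0120. Base peak = M+4.
P(M+4) = C(5,2) × 0.587^3 × 0.413^2 = 10 × 0.202262 × 0.170569 = 0.344996 (base)
P(M+8) = C(5,4) × 0.587^1 × 0.413^4 = 5 × 0.5870 × 0.02909378 = 0.085390
Relative intensity = 0.085390 / 0.344996 × 100 = 24.8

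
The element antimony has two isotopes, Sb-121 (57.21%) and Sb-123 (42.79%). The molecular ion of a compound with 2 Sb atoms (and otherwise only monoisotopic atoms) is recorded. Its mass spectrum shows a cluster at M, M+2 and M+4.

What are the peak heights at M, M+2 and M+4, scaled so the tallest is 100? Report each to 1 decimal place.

Expanding (0.5721 + 0.4279)^2:
P(M) = 0.5721^2 = 0.327298
P(M+2) = 2 × 0.5721^1 × 0.4279^1 = 0.489603
P(M+4) = 0.4279^2 = 0.183098
The M+2 peak is largest (0.489603); scaling to 100 gives 66.8 : 100.0 : 37.4.

66.8 : 100.0 : 37.4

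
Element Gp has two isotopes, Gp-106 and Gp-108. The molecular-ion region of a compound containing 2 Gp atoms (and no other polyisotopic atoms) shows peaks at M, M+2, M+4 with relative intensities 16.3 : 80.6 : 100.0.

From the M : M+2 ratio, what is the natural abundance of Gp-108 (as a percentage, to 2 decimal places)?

71.20%

Write p for the Gp-106 fraction. I(M+2)/I(M) = [C(2,1)·p^1·(1−p)] / p^2 = 2·(1−p)/p = 80.6/16.3 = 4.9448
(1−p)/p = 4.9448/2 = 2.4724  ⇒  p = 1/(1 + 2.4724) = 0.2880
Gp-106: 28.80%, Gp-108: 71.20%.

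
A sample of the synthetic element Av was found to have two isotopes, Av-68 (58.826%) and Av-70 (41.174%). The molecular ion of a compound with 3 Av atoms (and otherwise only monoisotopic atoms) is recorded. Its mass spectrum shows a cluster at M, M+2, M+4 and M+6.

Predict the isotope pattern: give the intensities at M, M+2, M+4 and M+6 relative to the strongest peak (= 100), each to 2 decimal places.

47.62 : 100.00 : 69.99 : 16.33

The 3 Av atoms are independent, so intensities follow the terms of (0.58826 + 0.41174)^3.
P(M) = 0.58826^3 = 0.203567
P(M+2) = 3 × 0.58826^2 × 0.41174^1 = 0.427448
P(M+4) = 3 × 0.58826^1 × 0.41174^2 = 0.299183
P(M+6) = 0.41174^3 = 0.069802
The M+2 peak is largest (0.427448); scaling to 100 gives 47.62 : 100.00 : 69.99 : 16.33.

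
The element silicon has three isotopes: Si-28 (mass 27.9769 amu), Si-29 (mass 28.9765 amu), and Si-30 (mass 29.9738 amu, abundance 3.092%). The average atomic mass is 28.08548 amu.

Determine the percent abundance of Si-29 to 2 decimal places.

4.69%

Let x and y be the fractions of Si-28 and Si-29. Then x + y = 1 − 0.03092 = 0.96908 and 27.9769x + 28.9765y = 28.08548 − 0.03092×29.9738 = 27.158690104.
Substituting: 27.9769x + 28.9765(0.96908 − x) = 27.158690104
(27.9769 − 28.9765)x = -0.921856516  ⇒  x = 0.92223, y = 0.04685
Si-28: 92.22%, Si-29: 4.69%.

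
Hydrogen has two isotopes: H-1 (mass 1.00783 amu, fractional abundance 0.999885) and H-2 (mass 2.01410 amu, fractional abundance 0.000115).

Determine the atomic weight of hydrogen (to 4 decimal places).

1.0079 amu

The abundance-weighted mean is 0.999885 × 1.00783 + 0.000115 × 2.01410
= 1.007714 + 0.000232 = 1.007946 amu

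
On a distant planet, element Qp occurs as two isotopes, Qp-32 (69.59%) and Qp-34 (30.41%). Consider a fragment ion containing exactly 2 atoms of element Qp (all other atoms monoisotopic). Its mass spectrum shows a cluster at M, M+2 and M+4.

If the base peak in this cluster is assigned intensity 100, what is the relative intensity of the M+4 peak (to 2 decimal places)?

19.10

Binomial terms of (0.6959 + 0.3041)^2: M 0.4843, M+2 0.4232, M+4 0.0925 → M is the base peak.
P(M) = C(2,0) × 0.6959^2 × 0.3041^0 = 1 × 0.48427681 × 1.0000 = 0.484277 (base)
P(M+4) = C(2,2) × 0.6959^0 × 0.3041^2 = 1 × 1.0000 × 0.09247681 = 0.092477
Relative intensity = 0.092477 / 0.484277 × 100 = 19.10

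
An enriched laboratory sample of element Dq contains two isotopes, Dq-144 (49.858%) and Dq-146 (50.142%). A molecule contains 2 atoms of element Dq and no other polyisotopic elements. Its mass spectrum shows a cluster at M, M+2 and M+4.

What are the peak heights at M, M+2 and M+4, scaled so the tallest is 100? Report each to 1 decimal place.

Expanding (0.49858 + 0.50142)^2:
P(M) = 0.49858^2 = 0.248582
P(M+2) = 2 × 0.49858^1 × 0.50142^1 = 0.499996
P(M+4) = 0.50142^2 = 0.251422
The M+2 peak is largest (0.499996); scaling to 100 gives 49.7 : 100.0 : 50.3.

49.7 : 100.0 : 50.3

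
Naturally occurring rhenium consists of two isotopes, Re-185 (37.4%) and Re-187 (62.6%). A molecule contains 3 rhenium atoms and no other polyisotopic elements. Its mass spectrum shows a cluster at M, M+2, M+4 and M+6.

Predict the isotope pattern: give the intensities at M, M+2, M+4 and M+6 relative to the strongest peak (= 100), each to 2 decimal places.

Expanding (0.374 + 0.626)^3:
P(M) = 0.374^3 = 0.052314
P(M+2) = 3 × 0.374^2 × 0.626^1 = 0.262687
P(M+4) = 3 × 0.374^1 × 0.626^2 = 0.439685
P(M+6) = 0.626^3 = 0.245314
The M+4 peak is largest (0.439685); scaling to 100 gives 11.90 : 59.74 : 100.00 : 55.79.

11.90 : 59.74 : 100.00 : 55.79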